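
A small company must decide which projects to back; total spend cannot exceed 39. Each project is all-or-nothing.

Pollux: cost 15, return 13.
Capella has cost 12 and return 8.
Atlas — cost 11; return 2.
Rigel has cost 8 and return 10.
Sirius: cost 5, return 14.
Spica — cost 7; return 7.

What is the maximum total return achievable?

Allowing fractional choices, the relaxed optimum would be about 46.7, but projects are indivisible.
Pollux + Rigel + Sirius + Spica: cost 15 + 8 + 5 + 7 = 35 ≤ 39, return 13 + 10 + 14 + 7 = 44.
Pollux + Capella + Sirius + Spica: cost 15 + 12 + 5 + 7 = 39 ≤ 39, return 13 + 8 + 14 + 7 = 42.
Best is Pollux, Rigel, Sirius, and Spica with total return 44.

44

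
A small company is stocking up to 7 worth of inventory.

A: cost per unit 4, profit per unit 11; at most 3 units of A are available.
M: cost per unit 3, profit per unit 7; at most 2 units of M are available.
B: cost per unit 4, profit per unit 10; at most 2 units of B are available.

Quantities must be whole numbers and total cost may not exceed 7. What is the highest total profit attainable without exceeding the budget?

18

A has the best ratio (11/4); taking only A gives at most 1×11 = 11 (stopped by the cost limit).
Mixing does better — 1×A and 1×M: cost 7 ≤ 7, profit 1·11 + 1·7 = 18.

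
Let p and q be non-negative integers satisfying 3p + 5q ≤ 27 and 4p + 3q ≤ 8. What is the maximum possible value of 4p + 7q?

The continuous relaxation peaks at (0, 2.67) with value 18.67; rounding to a feasible lattice point costs some objective.
(p,q)=(0,2): 3·0+5·2=10≤27, 4·0+3·2=6≤8, objective 14.
(p,q)=(1,1): 3·1+5·1=8≤27, 4·1+3·1=7≤8, objective 11.
(p,q)=(0,1): 3·0+5·1=5≤27, 4·0+3·1=3≤8, objective 7.
No feasible integer point exceeds 14.

14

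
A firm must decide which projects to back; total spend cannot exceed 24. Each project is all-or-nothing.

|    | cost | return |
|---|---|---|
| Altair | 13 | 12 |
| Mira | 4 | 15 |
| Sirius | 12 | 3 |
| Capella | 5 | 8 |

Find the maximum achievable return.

Altair + Mira + Capella: cost 13 + 4 + 5 = 22 ≤ 24, return 12 + 15 + 8 = 35.
Mira + Sirius + Capella: cost 4 + 12 + 5 = 21 ≤ 24, return 15 + 3 + 8 = 26.
Altair + Mira: cost 13 + 4 = 17 ≤ 24, return 12 + 15 = 27.
Best is Altair, Mira, and Capella with total return 35.

35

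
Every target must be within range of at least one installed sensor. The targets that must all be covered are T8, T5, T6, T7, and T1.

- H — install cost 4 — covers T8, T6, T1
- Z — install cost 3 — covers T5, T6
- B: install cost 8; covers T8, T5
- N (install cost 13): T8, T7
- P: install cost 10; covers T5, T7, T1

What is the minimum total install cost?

Choose H and P: together they cover T8, T5, T6, T7, T1 — every target.
Total install cost: 4 + 10 = 14.

14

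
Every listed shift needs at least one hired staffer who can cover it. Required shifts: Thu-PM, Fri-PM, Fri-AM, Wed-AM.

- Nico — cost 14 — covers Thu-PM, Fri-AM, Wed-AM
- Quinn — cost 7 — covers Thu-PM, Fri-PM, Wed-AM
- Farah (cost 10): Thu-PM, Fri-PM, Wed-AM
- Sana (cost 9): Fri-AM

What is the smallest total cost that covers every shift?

16

This is a weighted set-cover instance.
Choose Quinn and Sana: together they cover Thu-PM, Fri-PM, Fri-AM, Wed-AM — every shift.
Total cost: 7 + 9 = 16.
No cover costs less than 16.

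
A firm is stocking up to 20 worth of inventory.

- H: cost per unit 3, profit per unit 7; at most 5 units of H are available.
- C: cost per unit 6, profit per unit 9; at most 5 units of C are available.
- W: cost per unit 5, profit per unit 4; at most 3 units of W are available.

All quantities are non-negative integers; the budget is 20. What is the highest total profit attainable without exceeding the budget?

39

This is a bounded integer knapsack.
5×H and 1×W: cost 20 ≤ 20, profit 5·7 + 1·4 = 39.
4×H and 1×C: cost 18 ≤ 20, profit 4·7 + 1·9 = 37.
Best is 39.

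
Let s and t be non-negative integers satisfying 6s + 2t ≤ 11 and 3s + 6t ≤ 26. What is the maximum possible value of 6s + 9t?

Relaxing integrality, the LP optimum is 39.70 at (s,t) = (0.467, 4.1), which is not an integer point.
(s,t)=(0,4): 6·0+2·4=8≤11, 3·0+6·4=24≤26, objective 36.
(s,t)=(0,3): 6·0+2·3=6≤11, 3·0+6·3=18≤26, objective 27.
No feasible integer point exceeds 36.

36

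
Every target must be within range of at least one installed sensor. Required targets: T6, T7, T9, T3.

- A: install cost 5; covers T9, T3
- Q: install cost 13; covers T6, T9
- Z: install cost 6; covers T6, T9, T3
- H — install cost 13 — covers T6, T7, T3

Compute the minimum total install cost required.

18

This is a weighted set-cover instance.
Choose A and H: together they cover T6, T7, T9, T3 — every target.
Total install cost: 5 + 13 = 18.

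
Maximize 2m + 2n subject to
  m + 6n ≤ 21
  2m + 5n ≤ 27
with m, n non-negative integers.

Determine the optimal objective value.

26

The continuous relaxation peaks at (13.5, 0) with value 27.00; rounding to a feasible lattice point costs some objective.
(m,n)=(13,0): 1·13+6·0=13≤21, 2·13+5·0=26≤27, objective 26.
(m,n)=(12,0): 1·12+6·0=12≤21, 2·12+5·0=24≤27, objective 24.
The best lattice point is (13,0), giving 26.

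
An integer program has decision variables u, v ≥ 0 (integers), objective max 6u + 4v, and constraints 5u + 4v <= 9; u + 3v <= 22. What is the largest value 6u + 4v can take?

10

(u,v)=(1,1): 5·1+4·1=9≤9, 1·1+3·1=4≤22, objective 10.
(u,v)=(0,2): 5·0+4·2=8≤9, 1·0+3·2=6≤22, objective 8.
No feasible integer point exceeds 10.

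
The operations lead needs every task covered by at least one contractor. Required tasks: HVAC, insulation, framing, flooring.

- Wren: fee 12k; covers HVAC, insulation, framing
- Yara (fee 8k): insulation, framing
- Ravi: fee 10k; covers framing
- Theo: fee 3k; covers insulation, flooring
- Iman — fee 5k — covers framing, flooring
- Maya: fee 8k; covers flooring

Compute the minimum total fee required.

15

Choose Wren and Theo: together they cover HVAC, insulation, framing, flooring — every task.
Total fee: 12 + 3 = 15.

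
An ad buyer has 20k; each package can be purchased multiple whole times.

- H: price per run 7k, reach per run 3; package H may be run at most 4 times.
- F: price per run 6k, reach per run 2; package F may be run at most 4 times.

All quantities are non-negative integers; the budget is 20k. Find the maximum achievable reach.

8

1×H and 2×F: price 19 ≤ 20, reach 1·3 + 2·2 = 7.
2×H and 1×F: price 20 ≤ 20, reach 2·3 + 1·2 = 8.
Best is 8.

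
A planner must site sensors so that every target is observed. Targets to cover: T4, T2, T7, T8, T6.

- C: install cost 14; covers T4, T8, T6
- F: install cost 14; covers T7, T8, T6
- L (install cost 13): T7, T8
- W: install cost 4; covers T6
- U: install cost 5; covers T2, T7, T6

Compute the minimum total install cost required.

Choose C and U: together they cover T4, T2, T7, T8, T6 — every target.
Total install cost: 14 + 5 = 19.
No cover costs less than 19.

19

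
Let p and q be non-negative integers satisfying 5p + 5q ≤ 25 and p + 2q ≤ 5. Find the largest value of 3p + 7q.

17

The continuous relaxation peaks at (0, 2.5) with value 17.50; rounding to a feasible lattice point costs some objective.
(p,q)=(1,2): 5·1+5·2=15≤25, 1·1+2·2=5≤5, objective 17.
(p,q)=(0,2): 5·0+5·2=10≤25, 1·0+2·2=4≤5, objective 14.
(p,q)=(2,1): 5·2+5·1=15≤25, 1·2+2·1=4≤5, objective 13.
(p,q)=(1,1): 5·1+5·1=10≤25, 1·1+2·1=3≤5, objective 10.
No feasible integer point exceeds 17.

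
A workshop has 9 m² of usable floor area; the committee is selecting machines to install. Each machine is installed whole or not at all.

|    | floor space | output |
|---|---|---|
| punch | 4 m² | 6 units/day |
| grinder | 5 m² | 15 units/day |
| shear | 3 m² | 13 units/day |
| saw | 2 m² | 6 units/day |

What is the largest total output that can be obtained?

grinder + saw: floor space 5 + 2 = 7 ≤ 9, output 15 + 6 = 21.
punch + shear + saw: floor space 4 + 3 + 2 = 9 ≤ 9, output 6 + 13 + 6 = 25.
grinder + shear: floor space 5 + 3 = 8 ≤ 9, output 15 + 13 = 28.
Best is grinder and shear with total output 28.

28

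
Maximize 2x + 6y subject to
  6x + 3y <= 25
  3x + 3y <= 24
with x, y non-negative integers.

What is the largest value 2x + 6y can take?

(x,y)=(0,8): 6·0+3·8=24≤25, 3·0+3·8=24≤24, objective 48.
(x,y)=(0,7): 6·0+3·7=21≤25, 3·0+3·7=21≤24, objective 42.
The best lattice point is (0,8), giving 48.

48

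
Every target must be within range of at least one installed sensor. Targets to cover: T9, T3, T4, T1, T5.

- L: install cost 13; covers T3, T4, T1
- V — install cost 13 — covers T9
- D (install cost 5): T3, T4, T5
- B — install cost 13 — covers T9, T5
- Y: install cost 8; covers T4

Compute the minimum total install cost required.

26

The greedy cost-per-new-target heuristic would pick D, L, and V for 31, but a cheaper cover exists.
Choose L and B: together they cover T9, T3, T4, T1, T5 — every target.
Total install cost: 13 + 13 = 26.
No cover costs less than 26.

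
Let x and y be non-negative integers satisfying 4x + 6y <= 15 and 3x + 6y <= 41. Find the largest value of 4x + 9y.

(x,y)=(0,2) is feasible, giving 18.
(x,y)=(1,1) is feasible, giving 13.
(x,y)=(0,1) is feasible, giving 9.
The best lattice point is (0,2), giving 18.

18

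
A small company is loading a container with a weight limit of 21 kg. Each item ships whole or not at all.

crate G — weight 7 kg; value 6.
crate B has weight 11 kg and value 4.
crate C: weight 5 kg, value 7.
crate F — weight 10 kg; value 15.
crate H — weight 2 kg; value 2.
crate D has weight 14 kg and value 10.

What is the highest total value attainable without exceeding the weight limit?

This is an integer program with binary decision variables.
Take crate C, crate F, and crate H: weight 5 + 10 + 2 = 17 ≤ 21, value 7 + 15 + 2 = 24.
No other feasible combination does better.

24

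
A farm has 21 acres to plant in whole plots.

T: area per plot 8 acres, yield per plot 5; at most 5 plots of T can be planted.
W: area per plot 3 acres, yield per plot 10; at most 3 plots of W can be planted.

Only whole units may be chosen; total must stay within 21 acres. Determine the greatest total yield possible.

35

This is a bounded integer knapsack.
3×W: area 9 ≤ 21, yield 3·10 = 30.
1×T and 3×W: area 17 ≤ 21, yield 1·5 + 3·10 = 35.
Best is 35.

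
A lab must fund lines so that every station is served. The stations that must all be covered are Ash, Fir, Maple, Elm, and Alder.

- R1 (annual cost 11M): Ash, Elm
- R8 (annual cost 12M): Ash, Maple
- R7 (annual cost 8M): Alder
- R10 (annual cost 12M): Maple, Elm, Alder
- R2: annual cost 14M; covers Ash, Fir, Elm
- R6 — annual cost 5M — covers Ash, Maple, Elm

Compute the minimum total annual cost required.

The greedy cost-per-new-station heuristic would pick R6, R7, and R2 for 27, but a cheaper cover exists.
Choose R10 and R2: together they cover Ash, Fir, Maple, Elm, Alder — every station.
Total annual cost: 12 + 14 = 26.
No cover costs less than 26.

26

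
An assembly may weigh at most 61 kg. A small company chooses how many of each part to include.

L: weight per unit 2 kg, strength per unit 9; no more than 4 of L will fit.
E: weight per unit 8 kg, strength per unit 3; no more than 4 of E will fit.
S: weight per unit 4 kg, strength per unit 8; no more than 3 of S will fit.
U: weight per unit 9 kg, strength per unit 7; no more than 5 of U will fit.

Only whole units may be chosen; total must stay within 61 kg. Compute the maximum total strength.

This is a bounded integer knapsack.
4×L, 3×S, and 4×U: weight 56 ≤ 61, strength 4·9 + 3·8 + 4·7 = 88.
4×L, 2×S, and 5×U: weight 61 ≤ 61, strength 4·9 + 2·8 + 5·7 = 87.
Best is 88.

88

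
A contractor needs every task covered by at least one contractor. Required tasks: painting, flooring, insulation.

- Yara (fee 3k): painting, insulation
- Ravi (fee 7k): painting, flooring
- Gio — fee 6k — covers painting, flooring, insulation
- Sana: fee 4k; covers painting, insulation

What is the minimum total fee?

6

This is a weighted set-cover instance.
The greedy cost-per-new-task heuristic would pick Yara and Gio for 9, but a cheaper cover exists.
Gio alone covers painting, flooring, insulation — every task.
Total fee: 6.
No cover costs less than 6.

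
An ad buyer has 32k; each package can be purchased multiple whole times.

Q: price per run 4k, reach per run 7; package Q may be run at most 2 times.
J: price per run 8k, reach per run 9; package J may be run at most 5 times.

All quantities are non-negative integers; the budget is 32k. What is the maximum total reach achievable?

This is a bounded integer knapsack.
Q has the best ratio (7/4); taking only Q gives at most 2×7 = 14 (stopped by the supply cap of 2).
Mixing does better — 2×Q and 3×J: price 32 ≤ 32, reach 2·7 + 3·9 = 41.

41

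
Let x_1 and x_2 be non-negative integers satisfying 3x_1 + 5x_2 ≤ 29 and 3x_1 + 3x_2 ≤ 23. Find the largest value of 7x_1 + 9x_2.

57

Relaxing integrality, the LP optimum is 59.67 at (x_1,x_2) = (4.67, 3), which is not an integer point.
(x_1,x_2)=(3,4) is feasible, giving 57.
(x_1,x_2)=(4,3) is feasible, giving 55.
(x_1,x_2)=(5,2) is feasible, giving 53.
No feasible integer point exceeds 57.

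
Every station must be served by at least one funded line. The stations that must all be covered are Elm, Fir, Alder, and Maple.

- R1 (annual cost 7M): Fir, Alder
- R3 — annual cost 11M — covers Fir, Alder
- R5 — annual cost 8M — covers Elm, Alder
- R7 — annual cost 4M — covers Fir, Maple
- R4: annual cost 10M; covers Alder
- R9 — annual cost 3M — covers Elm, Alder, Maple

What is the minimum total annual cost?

7

This is a weighted set-cover instance.
Choose R7 and R9: together they cover Elm, Fir, Alder, Maple — every station.
Total annual cost: 4 + 3 = 7.
No cover costs less than 7.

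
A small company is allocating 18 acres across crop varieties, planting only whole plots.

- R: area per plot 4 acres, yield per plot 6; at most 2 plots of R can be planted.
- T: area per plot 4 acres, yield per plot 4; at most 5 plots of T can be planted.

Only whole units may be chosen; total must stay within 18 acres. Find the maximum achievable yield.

20

This is a bounded integer knapsack.
R has the best ratio (6/4); taking only R gives at most 2×6 = 12 (stopped by the supply cap of 2).
Mixing does better — 2×R and 2×T: area 16 ≤ 18, yield 2·6 + 2·4 = 20.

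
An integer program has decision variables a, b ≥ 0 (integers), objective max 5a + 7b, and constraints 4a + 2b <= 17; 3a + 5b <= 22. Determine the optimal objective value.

31

(a,b)=(2,3): 4·2+2·3=14≤17, 3·2+5·3=21≤22, objective 31.
(a,b)=(3,2): 4·3+2·2=16≤17, 3·3+5·2=19≤22, objective 29.
(a,b)=(1,3): 4·1+2·3=10≤17, 3·1+5·3=18≤22, objective 26.
Maximum is 31 at (a,b)=(2,3).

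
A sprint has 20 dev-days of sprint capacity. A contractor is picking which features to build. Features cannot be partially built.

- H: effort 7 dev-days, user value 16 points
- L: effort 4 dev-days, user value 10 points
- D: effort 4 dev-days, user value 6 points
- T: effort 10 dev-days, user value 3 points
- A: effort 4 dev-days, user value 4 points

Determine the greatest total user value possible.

36

Allowing fractional choices, the relaxed optimum would be about 36.3, but features are indivisible.
H + L + D: effort 7 + 4 + 4 = 15 ≤ 20, user value 16 + 10 + 6 = 32.
H + L + D + A: effort 7 + 4 + 4 + 4 = 19 ≤ 20, user value 16 + 10 + 6 + 4 = 36.
Best is H, L, D, and A with total user value 36.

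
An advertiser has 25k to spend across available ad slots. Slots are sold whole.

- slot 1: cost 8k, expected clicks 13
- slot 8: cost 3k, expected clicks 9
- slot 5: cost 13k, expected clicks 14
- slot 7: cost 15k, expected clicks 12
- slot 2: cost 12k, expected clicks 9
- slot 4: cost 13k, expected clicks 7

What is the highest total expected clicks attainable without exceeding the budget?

36

Allowing fractional choices, the relaxed optimum would be about 36.8, but ad slots are indivisible.
slot 1 + slot 8 + slot 5: cost 8 + 3 + 13 = 24 ≤ 25, expected clicks 13 + 9 + 14 = 36.
slot 1 + slot 8 + slot 2: cost 8 + 3 + 12 = 23 ≤ 25, expected clicks 13 + 9 + 9 = 31.
slot 1 + slot 8 + slot 4: cost 8 + 3 + 13 = 24 ≤ 25, expected clicks 13 + 9 + 7 = 29.
Best is slot 1, slot 8, and slot 5 with total expected clicks 36.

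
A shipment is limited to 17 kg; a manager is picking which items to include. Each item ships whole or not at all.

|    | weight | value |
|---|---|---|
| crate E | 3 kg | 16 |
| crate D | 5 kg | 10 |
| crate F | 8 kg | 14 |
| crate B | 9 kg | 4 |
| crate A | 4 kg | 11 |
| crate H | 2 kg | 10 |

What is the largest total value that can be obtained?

51

This is a 0-1 knapsack instance.
crate E + crate F + crate A: weight 3 + 8 + 4 = 15 ≤ 17, value 16 + 14 + 11 = 41.
crate E + crate F + crate A + crate H: weight 3 + 8 + 4 + 2 = 17 ≤ 17, value 16 + 14 + 11 + 10 = 51.
crate E + crate D + crate A + crate H: weight 3 + 5 + 4 + 2 = 14 ≤ 17, value 16 + 10 + 11 + 10 = 47.
Best is crate E, crate F, crate A, and crate H with total value 51.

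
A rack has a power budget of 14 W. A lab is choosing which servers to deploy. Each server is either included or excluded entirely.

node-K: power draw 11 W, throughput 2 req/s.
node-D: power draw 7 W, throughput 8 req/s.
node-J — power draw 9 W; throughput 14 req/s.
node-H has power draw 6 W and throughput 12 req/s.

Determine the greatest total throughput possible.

20

Allowing fractional choices, the relaxed optimum would be about 24.4, but servers are indivisible.
node-H: power draw 6 ≤ 14, throughput 12.
node-J: power draw 9 ≤ 14, throughput 14.
node-D + node-H: power draw 7 + 6 = 13 ≤ 14, throughput 8 + 12 = 20.
Best is node-D and node-H with total throughput 20.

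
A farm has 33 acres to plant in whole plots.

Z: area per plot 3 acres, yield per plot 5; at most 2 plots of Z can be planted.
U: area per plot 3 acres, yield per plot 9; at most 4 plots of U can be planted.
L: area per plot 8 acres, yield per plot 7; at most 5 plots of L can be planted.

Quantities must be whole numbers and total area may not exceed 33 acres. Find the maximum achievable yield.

55

This is a bounded integer knapsack.
2×Z, 4×U, and 1×L: area 26 ≤ 33, yield 2·5 + 4·9 + 1·7 = 53.
1×Z, 4×U, and 2×L: area 31 ≤ 33, yield 1·5 + 4·9 + 2·7 = 55.
Best is 55.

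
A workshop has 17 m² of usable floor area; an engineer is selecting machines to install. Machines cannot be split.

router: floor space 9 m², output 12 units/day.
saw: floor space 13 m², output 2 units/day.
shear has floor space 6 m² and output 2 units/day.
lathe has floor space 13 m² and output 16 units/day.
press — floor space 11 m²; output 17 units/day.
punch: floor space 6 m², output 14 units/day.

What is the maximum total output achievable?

31

press + punch: floor space 11 + 6 = 17 ≤ 17, output 17 + 14 = 31.
shear + press: floor space 6 + 11 = 17 ≤ 17, output 2 + 17 = 19.
router + punch: floor space 9 + 6 = 15 ≤ 17, output 12 + 14 = 26.
Best is press and punch with total output 31.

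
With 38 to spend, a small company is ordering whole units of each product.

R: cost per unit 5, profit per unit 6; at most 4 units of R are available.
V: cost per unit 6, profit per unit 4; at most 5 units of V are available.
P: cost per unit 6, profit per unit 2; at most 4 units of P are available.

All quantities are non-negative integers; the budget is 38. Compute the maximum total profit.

4×R and 3×V: cost 38 ≤ 38, profit 4·6 + 3·4 = 36.
4×R, 2×V, and 1×P: cost 38 ≤ 38, profit 4·6 + 2·4 + 1·2 = 34.
Best is 36.

36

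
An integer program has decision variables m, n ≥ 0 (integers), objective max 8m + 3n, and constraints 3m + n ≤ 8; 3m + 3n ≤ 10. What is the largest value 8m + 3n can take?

19

The continuous relaxation peaks at (2.33, 1) with value 21.67; rounding to a feasible lattice point costs some objective.
(m,n)=(2,1) is feasible, giving 19.
(m,n)=(2,0) is feasible, giving 16.
(m,n)=(1,2) is feasible, giving 14.
(m,n)=(1,1) is feasible, giving 11.
Maximum is 19 at (m,n)=(2,1).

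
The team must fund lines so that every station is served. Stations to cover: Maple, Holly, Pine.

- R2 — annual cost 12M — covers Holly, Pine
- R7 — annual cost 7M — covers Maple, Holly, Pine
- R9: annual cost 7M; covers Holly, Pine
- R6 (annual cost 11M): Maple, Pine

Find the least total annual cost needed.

R7 alone covers Maple, Holly, Pine — every station.
Total annual cost: 7.
No cover costs less than 7.

7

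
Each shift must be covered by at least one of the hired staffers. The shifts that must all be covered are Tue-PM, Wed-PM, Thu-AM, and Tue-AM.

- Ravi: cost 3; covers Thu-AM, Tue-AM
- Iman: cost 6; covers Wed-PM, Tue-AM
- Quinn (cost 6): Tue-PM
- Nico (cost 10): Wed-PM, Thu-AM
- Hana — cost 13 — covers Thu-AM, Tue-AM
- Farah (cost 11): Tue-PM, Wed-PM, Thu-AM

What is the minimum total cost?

14

This is a weighted set-cover instance.
Choose Ravi and Farah: together they cover Tue-PM, Wed-PM, Thu-AM, Tue-AM — every shift.
Total cost: 3 + 11 = 14.
No cover costs less than 14.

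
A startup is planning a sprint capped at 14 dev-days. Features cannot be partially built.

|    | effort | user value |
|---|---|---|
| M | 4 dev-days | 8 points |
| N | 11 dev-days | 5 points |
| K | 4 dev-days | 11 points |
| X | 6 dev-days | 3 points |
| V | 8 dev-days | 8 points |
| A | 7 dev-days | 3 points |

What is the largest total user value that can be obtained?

Allowing fractional choices, the relaxed optimum would be about 25.0, but features are indivisible.
M + K + X: effort 4 + 4 + 6 = 14 ≤ 14, user value 8 + 11 + 3 = 22.
M + K: effort 4 + 4 = 8 ≤ 14, user value 8 + 11 = 19.
K + V: effort 4 + 8 = 12 ≤ 14, user value 11 + 8 = 19.
Best is M, K, and X with total user value 22.

22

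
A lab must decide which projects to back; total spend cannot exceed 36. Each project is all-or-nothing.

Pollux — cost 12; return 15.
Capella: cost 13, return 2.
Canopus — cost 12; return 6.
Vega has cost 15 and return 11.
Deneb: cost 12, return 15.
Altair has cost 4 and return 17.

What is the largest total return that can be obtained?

Treat it as a binary knapsack problem.
Take Pollux, Deneb, and Altair: cost 12 + 12 + 4 = 28 ≤ 36, return 15 + 15 + 17 = 47.
No other feasible combination does better.

47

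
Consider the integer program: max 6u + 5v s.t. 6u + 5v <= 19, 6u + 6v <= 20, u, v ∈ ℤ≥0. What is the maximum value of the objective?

The continuous relaxation peaks at (3.17, 0) with value 19.00; rounding to a feasible lattice point costs some objective.
(u,v)=(3,0): 6·3+5·0=18≤19, 6·3+6·0=18≤20, objective 18.
(u,v)=(2,1): 6·2+5·1=17≤19, 6·2+6·1=18≤20, objective 17.
(u,v)=(2,0): 6·2+5·0=12≤19, 6·2+6·0=12≤20, objective 12.
Maximum is 18 at (u,v)=(3,0).

18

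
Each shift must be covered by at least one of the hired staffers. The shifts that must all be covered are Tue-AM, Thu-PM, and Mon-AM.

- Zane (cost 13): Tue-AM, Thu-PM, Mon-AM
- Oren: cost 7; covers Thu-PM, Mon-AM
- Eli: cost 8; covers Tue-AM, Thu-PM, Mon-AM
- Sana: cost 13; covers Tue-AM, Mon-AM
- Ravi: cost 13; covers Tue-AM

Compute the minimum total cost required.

8

Eli alone covers Tue-AM, Thu-PM, Mon-AM — every shift.
Total cost: 8.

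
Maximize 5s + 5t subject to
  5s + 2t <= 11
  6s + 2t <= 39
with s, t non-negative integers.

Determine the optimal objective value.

25

Relaxing integrality, the LP optimum is 27.50 at (s,t) = (0, 5.5), which is not an integer point.
(s,t)=(0,5): 5·0+2·5=10≤11, 6·0+2·5=10≤39, objective 25.
(s,t)=(0,4): 5·0+2·4=8≤11, 6·0+2·4=8≤39, objective 20.
No feasible integer point exceeds 25.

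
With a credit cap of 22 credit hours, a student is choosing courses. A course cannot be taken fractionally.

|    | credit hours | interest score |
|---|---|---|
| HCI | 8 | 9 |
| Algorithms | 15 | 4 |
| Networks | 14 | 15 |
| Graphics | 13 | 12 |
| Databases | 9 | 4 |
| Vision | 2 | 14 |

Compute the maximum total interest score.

29

Treat it as a binary knapsack problem.
Graphics + Vision: credit hours 13 + 2 = 15 ≤ 22, interest score 12 + 14 = 26.
HCI + Databases + Vision: credit hours 8 + 9 + 2 = 19 ≤ 22, interest score 9 + 4 + 14 = 27.
Networks + Vision: credit hours 14 + 2 = 16 ≤ 22, interest score 15 + 14 = 29.
Best is Networks and Vision with total interest score 29.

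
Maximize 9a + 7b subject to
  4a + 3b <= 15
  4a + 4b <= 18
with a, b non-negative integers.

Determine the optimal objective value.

The continuous relaxation peaks at (1.5, 3) with value 34.50; rounding to a feasible lattice point costs some objective.
(a,b)=(3,1): 4·3+3·1=15≤15, 4·3+4·1=16≤18, objective 34.
(a,b)=(2,2): 4·2+3·2=14≤15, 4·2+4·2=16≤18, objective 32.
Maximum is 34 at (a,b)=(3,1).

34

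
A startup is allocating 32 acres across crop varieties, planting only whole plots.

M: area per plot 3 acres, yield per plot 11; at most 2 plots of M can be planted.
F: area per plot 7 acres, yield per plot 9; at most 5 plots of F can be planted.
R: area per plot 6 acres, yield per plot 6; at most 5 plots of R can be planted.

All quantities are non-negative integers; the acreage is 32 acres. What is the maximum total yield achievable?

52

Take 2×M, 2×F, and 2×R: area 32 ≤ 32, yield 2·11 + 2·9 + 2·6 = 52.
M has the best ratio (11/3) and is taken to its limit of 2; remaining capacity is filled optimally with the others.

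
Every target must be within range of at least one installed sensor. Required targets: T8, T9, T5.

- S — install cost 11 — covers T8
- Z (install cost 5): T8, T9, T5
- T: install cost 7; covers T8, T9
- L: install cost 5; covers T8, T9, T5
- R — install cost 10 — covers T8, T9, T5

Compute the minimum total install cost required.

5

Z alone covers T8, T9, T5 — every target.
Total install cost: 5.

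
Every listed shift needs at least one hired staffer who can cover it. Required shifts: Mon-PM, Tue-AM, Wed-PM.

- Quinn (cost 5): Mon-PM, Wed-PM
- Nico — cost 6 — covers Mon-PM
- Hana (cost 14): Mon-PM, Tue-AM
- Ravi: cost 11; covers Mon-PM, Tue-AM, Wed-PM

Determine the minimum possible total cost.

11

The greedy cost-per-new-shift heuristic would pick Quinn and Ravi for 16, but a cheaper cover exists.
Ravi alone covers Mon-PM, Tue-AM, Wed-PM — every shift.
Total cost: 11.
No cover costs less than 11.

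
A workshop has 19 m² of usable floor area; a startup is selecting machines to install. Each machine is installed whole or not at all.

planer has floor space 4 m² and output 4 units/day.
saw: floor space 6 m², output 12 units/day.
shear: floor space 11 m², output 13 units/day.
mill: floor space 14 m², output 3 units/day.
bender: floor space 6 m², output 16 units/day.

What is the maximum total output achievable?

shear + bender: floor space 11 + 6 = 17 ≤ 19, output 13 + 16 = 29.
saw + bender: floor space 6 + 6 = 12 ≤ 19, output 12 + 16 = 28.
planer + saw + bender: floor space 4 + 6 + 6 = 16 ≤ 19, output 4 + 12 + 16 = 32.
Best is planer, saw, and bender with total output 32.

32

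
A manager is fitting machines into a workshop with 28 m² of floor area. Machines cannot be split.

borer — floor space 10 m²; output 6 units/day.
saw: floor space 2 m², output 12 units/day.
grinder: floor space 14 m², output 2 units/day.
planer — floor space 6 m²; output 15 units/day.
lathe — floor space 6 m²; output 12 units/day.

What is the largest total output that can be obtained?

Take borer, saw, planer, and lathe: floor space 10 + 2 + 6 + 6 = 24 ≤ 28, output 6 + 12 + 15 + 12 = 45.
No other feasible combination does better.

45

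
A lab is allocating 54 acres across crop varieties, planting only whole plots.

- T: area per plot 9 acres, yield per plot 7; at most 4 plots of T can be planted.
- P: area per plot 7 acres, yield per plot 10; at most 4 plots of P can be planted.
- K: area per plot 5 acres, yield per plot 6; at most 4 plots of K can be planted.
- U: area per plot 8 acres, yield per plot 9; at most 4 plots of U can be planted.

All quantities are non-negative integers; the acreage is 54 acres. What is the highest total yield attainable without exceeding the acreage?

This is a bounded integer knapsack.
P has the best ratio (10/7); taking only P gives at most 4×10 = 40 (stopped by the supply cap of 4).
Mixing does better — 4×P, 2×K, and 2×U: area 54 ≤ 54, yield 4·10 + 2·6 + 2·9 = 70.

70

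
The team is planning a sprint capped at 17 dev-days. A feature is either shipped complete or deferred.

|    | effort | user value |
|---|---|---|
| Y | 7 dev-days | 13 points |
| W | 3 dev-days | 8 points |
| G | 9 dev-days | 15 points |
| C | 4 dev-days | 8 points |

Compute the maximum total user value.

31

Allowing fractional choices, the relaxed optimum would be about 34.0, but features are indivisible.
Y + W + C: effort 7 + 3 + 4 = 14 ≤ 17, user value 13 + 8 + 8 = 29.
W + G + C: effort 3 + 9 + 4 = 16 ≤ 17, user value 8 + 15 + 8 = 31.
Y + G: effort 7 + 9 = 16 ≤ 17, user value 13 + 15 = 28.
Best is W, G, and C with total user value 31.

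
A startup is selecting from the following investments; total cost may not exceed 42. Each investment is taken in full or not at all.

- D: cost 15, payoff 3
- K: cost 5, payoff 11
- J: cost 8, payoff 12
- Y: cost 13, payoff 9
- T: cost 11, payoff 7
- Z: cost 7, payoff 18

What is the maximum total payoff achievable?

50

Allowing fractional choices, the relaxed optimum would be about 55.7, but investments are indivisible.
J + Y + T + Z: cost 8 + 13 + 11 + 7 = 39 ≤ 42, payoff 12 + 9 + 7 + 18 = 46.
K + J + Y + Z: cost 5 + 8 + 13 + 7 = 33 ≤ 42, payoff 11 + 12 + 9 + 18 = 50.
K + J + T + Z: cost 5 + 8 + 11 + 7 = 31 ≤ 42, payoff 11 + 12 + 7 + 18 = 48.
Best is K, J, Y, and Z with total payoff 50.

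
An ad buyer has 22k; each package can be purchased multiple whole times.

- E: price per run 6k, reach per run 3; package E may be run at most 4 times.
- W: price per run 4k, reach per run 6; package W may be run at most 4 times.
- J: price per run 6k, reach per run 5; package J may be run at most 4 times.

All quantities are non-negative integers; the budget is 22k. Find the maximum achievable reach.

29

1×E and 4×W: price 22 ≤ 22, reach 1·3 + 4·6 = 27.
4×W and 1×J: price 22 ≤ 22, reach 4·6 + 1·5 = 29.
Best is 29.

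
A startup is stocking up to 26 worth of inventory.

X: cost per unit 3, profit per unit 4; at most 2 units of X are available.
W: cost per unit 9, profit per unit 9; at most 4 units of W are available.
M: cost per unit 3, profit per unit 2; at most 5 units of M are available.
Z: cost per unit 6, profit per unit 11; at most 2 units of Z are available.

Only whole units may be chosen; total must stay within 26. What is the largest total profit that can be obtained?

35

Take 1×X, 1×W, and 2×Z: cost 24 ≤ 26, profit 1·4 + 1·9 + 2·11 = 35.
Z has the best ratio (11/6) and is taken to its limit of 2; remaining capacity is filled optimally with the others.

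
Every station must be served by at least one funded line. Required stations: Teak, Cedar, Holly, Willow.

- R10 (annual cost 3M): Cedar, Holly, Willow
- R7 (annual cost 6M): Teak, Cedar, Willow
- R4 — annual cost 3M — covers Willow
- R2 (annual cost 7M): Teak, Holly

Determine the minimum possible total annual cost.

Choose R10 and R7: together they cover Teak, Cedar, Holly, Willow — every station.
Total annual cost: 3 + 6 = 9.
No cover costs less than 9.

9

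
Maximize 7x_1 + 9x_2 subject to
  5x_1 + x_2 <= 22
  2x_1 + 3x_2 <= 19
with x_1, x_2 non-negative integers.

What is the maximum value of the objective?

(x_1,x_2)=(2,5): 5·2+1·5=15≤22, 2·2+3·5=19≤19, objective 59.
(x_1,x_2)=(3,4): 5·3+1·4=19≤22, 2·3+3·4=18≤19, objective 57.
(x_1,x_2)=(1,5): 5·1+1·5=10≤22, 2·1+3·5=17≤19, objective 52.
No feasible integer point exceeds 59.

59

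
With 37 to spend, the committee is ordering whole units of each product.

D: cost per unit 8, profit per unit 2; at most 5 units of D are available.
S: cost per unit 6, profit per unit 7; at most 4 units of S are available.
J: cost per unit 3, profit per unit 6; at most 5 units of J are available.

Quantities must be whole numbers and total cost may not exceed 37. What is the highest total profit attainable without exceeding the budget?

This is a bounded integer knapsack.
3×S and 5×J: cost 33 ≤ 37, profit 3·7 + 5·6 = 51.
4×S and 4×J: cost 36 ≤ 37, profit 4·7 + 4·6 = 52.
Best is 52.

52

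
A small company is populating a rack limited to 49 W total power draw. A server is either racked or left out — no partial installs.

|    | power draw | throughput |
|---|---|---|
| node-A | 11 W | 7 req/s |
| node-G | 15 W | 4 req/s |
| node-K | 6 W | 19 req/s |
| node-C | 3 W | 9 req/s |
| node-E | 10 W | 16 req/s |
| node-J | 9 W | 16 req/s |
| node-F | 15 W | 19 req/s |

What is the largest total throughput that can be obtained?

Treat it as a binary knapsack problem.
Take node-K, node-C, node-E, node-J, and node-F: power draw 6 + 3 + 10 + 9 + 15 = 43 ≤ 49, throughput 19 + 9 + 16 + 16 + 19 = 79.
No other feasible combination does better.

79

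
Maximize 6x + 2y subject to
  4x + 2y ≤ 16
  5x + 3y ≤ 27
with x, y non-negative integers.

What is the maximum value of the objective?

(x,y)=(4,0): 4·4+2·0=16≤16, 5·4+3·0=20≤27, objective 24.
(x,y)=(3,1): 4·3+2·1=14≤16, 5·3+3·1=18≤27, objective 20.
(x,y)=(3,0): 4·3+2·0=12≤16, 5·3+3·0=15≤27, objective 18.
No feasible integer point exceeds 24.

24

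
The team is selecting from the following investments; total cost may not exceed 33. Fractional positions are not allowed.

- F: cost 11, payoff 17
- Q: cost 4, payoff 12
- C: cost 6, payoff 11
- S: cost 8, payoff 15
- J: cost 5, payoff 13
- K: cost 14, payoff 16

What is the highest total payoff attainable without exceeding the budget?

F + C + S + J: cost 11 + 6 + 8 + 5 = 30 ≤ 33, payoff 17 + 11 + 15 + 13 = 56.
F + Q + S + J: cost 11 + 4 + 8 + 5 = 28 ≤ 33, payoff 17 + 12 + 15 + 13 = 57.
Q + S + J + K: cost 4 + 8 + 5 + 14 = 31 ≤ 33, payoff 12 + 15 + 13 + 16 = 56.
Best is F, Q, S, and J with total payoff 57.

57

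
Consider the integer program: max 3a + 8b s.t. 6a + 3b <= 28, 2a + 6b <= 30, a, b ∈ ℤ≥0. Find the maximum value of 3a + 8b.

Relaxing integrality, the LP optimum is 40.87 at (a,b) = (2.6, 4.13), which is not an integer point.
(a,b)=(0,5): 6·0+3·5=15≤28, 2·0+6·5=30≤30, objective 40.
(a,b)=(2,4): 6·2+3·4=24≤28, 2·2+6·4=28≤30, objective 38.
(a,b)=(1,4): 6·1+3·4=18≤28, 2·1+6·4=26≤30, objective 35.
Maximum is 40 at (a,b)=(0,5).

40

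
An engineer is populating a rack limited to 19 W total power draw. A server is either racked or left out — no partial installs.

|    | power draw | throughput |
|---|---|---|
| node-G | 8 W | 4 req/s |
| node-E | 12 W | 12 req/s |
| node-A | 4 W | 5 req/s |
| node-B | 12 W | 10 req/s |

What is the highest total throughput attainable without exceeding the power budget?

Allowing fractional choices, the relaxed optimum would be about 19.5, but servers are indivisible.
node-A + node-B: power draw 4 + 12 = 16 ≤ 19, throughput 5 + 10 = 15.
node-E: power draw 12 ≤ 19, throughput 12.
node-E + node-A: power draw 12 + 4 = 16 ≤ 19, throughput 12 + 5 = 17.
Best is node-E and node-A with total throughput 17.

17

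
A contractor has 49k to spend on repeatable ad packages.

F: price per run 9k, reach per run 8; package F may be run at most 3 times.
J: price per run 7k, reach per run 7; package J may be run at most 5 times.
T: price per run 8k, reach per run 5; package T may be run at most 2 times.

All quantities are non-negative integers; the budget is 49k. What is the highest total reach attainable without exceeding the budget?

45

3×F and 3×J: price 48 ≤ 49, reach 3·8 + 3·7 = 45.
2×F and 4×J: price 46 ≤ 49, reach 2·8 + 4·7 = 44.
Best is 45.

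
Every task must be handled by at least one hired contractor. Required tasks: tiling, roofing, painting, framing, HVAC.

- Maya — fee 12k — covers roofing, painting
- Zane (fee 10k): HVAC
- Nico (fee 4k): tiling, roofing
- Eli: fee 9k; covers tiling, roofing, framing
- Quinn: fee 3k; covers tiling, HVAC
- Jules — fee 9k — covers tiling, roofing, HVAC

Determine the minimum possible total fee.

24

Choose Maya, Eli, and Quinn: together they cover tiling, roofing, painting, framing, HVAC — every task.
Total fee: 12 + 9 + 3 = 24.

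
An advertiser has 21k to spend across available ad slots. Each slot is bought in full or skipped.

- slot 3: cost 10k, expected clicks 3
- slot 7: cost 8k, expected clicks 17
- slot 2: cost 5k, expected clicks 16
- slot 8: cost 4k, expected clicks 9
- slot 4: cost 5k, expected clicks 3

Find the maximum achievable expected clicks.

slot 7 + slot 2: cost 8 + 5 = 13 ≤ 21, expected clicks 17 + 16 = 33.
slot 7 + slot 2 + slot 4: cost 8 + 5 + 5 = 18 ≤ 21, expected clicks 17 + 16 + 3 = 36.
slot 7 + slot 2 + slot 8: cost 8 + 5 + 4 = 17 ≤ 21, expected clicks 17 + 16 + 9 = 42.
Best is slot 7, slot 2, and slot 8 with total expected clicks 42.

42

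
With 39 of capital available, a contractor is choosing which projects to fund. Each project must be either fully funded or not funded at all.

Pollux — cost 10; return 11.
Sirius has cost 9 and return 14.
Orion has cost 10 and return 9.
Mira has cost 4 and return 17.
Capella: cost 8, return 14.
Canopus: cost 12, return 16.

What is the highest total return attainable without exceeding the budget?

Pollux + Sirius + Mira + Canopus: cost 10 + 9 + 4 + 12 = 35 ≤ 39, return 11 + 14 + 17 + 16 = 58.
Sirius + Mira + Capella + Canopus: cost 9 + 4 + 8 + 12 = 33 ≤ 39, return 14 + 17 + 14 + 16 = 61.
Pollux + Mira + Capella + Canopus: cost 10 + 4 + 8 + 12 = 34 ≤ 39, return 11 + 17 + 14 + 16 = 58.
Best is Sirius, Mira, Capella, and Canopus with total return 61.

61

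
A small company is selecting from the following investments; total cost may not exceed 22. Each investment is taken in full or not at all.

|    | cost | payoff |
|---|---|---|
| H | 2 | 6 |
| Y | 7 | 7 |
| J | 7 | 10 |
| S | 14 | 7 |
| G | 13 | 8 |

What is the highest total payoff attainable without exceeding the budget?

24

Allowing fractional choices, the relaxed optimum would be about 26.7, but investments are indivisible.
H + Y + G: cost 2 + 7 + 13 = 22 ≤ 22, payoff 6 + 7 + 8 = 21.
H + J + G: cost 2 + 7 + 13 = 22 ≤ 22, payoff 6 + 10 + 8 = 24.
H + Y + J: cost 2 + 7 + 7 = 16 ≤ 22, payoff 6 + 7 + 10 = 23.
Best is H, J, and G with total payoff 24.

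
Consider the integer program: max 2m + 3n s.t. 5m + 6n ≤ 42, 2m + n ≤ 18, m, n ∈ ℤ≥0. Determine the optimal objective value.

21

(m,n)=(0,7): 5·0+6·7=42≤42, 2·0+1·7=7≤18, objective 21.
(m,n)=(1,6): 5·1+6·6=41≤42, 2·1+1·6=8≤18, objective 20.
(m,n)=(0,6): 5·0+6·6=36≤42, 2·0+1·6=6≤18, objective 18.
The best lattice point is (0,7), giving 21.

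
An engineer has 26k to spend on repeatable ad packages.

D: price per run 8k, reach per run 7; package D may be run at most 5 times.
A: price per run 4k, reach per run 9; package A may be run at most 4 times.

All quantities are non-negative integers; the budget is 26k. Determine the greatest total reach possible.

This is a bounded integer knapsack.
A has the best ratio (9/4); taking only A gives at most 4×9 = 36 (stopped by the supply cap of 4).
Mixing does better — 1×D and 4×A: price 24 ≤ 26, reach 1·7 + 4·9 = 43.

43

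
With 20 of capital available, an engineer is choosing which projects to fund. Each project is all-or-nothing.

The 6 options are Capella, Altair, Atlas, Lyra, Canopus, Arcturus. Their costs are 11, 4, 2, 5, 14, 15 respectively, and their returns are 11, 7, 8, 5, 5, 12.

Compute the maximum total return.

26

Allowing fractional choices, the relaxed optimum would be about 29.0, but projects are indivisible.
Capella + Atlas + Lyra: cost 11 + 2 + 5 = 18 ≤ 20, return 11 + 8 + 5 = 24.
Capella + Altair + Atlas: cost 11 + 4 + 2 = 17 ≤ 20, return 11 + 7 + 8 = 26.
Best is Capella, Altair, and Atlas with total return 26.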